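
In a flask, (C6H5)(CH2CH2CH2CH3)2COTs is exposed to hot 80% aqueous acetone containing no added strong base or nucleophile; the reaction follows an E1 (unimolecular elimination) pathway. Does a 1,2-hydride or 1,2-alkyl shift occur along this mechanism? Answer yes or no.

The first-formed carbocation is tertiary.
No single 1,2-shift to an adjacent carbon would produce a more-substituted cation than the one already present, so no rearrangement occurs.

no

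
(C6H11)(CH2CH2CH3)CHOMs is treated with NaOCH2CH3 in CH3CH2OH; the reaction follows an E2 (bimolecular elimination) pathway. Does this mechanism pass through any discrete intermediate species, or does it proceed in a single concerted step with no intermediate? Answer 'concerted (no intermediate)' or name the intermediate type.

Concerted anti-periplanar elimination: CH3CH2O⁻ abstracts a β-H while MsO⁻ leaves, and the C–H electrons become the new C=C π bond — all in a single transition state.
All bond changes occur in one transition state; no discrete intermediate is formed.

concerted (no intermediate)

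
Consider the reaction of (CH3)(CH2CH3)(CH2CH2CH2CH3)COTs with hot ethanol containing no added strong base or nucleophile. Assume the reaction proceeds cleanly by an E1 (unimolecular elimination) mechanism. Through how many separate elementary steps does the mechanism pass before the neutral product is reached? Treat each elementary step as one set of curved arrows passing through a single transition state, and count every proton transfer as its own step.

Step 1: Rate-determining heterolysis of the C–O bond gives TsO⁻ and a tertiary carbocation.
(No 1,2-shift: no single shift to an adjacent carbon would give a more stable cation.)
Step 2: An ethanol molecule (solvent) deprotonates a β-carbon; as the C–H bond breaks, those electrons form the new alkene π bond.
Total: 2 elementary steps.

2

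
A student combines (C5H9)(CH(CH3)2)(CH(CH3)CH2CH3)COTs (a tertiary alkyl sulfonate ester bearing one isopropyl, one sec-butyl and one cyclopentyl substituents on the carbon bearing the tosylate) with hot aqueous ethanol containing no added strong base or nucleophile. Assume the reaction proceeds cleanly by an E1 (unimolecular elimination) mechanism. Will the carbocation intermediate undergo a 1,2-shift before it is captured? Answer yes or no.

The first-formed carbocation is tertiary.
No single 1,2-shift to an adjacent carbon would produce a more-substituted cation than the one already present, so no rearrangement occurs.

no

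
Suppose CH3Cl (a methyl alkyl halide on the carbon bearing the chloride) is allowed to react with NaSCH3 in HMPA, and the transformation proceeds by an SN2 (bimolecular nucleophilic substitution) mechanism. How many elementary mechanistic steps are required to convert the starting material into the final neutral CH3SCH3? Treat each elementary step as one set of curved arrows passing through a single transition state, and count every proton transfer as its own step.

Step 1: The methanethiolate nucleophile donates a lone pair from S to the α-carbon in a backside attack; simultaneously the C–Cl σ-bond breaks and both of its electrons leave with Cl⁻. One concerted step with inversion of configuration.
Total: 1 elementary step.

1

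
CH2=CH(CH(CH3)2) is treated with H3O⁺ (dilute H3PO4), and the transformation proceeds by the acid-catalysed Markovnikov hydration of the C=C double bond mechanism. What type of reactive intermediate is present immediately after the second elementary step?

Step 1: The π electrons of the C=C bond attack a proton of H3O⁺; Markovnikov addition places the new C–H on the less-substituted alkene carbon, so the positive charge ends up on the more-substituted carbon — a secondary carbocation. H2O is released.
Step 2: Carbocation rearrangement: a 1,2-hydride shift from the adjacent isopropyl carbon converts the initially-formed secondary cation into the more stable tertiary cation.
After step 2 the species present is a tertiary carbocation.

tertiary carbocation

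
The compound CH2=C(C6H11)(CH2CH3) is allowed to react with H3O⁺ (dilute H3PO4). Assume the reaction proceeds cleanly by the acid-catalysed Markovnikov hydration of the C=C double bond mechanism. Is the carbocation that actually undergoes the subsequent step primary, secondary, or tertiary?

tertiary

Step 1: Electrophilic addition begins with the π(C=C) electrons forming a bond to the proton of H3O⁺. Following Markovnikov's rule, the resulting cation is tertiary. H2O is released.
No single 1,2-shift to an adjacent carbon would give a more-substituted cation, so no rearrangement occurs.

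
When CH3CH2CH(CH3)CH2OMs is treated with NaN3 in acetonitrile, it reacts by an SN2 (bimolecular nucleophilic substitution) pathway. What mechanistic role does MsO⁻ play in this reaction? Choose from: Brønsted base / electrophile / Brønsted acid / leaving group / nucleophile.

leaving group

Step 1: The azide nucleophile donates a lone pair from N to the α-carbon in a backside attack; simultaneously the C–O σ-bond breaks and both of its electrons leave with MsO⁻. One concerted step with inversion of configuration.
MsO⁻ departs with both electrons of the breaking σ-bond — that is the definition of a leaving group.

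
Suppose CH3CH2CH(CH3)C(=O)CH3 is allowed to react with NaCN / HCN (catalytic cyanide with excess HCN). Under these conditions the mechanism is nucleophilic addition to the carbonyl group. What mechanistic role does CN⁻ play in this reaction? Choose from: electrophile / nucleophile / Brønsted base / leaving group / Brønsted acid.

nucleophile

Step 1: A lone pair / filled orbital on CN⁻ attacks the electrophilic carbonyl carbon; the π(C=O) electrons shift onto oxygen, producing a tetrahedral alkoxide intermediate.
CN⁻ donates an electron pair to form a new σ-bond to carbon — it is the nucleophile.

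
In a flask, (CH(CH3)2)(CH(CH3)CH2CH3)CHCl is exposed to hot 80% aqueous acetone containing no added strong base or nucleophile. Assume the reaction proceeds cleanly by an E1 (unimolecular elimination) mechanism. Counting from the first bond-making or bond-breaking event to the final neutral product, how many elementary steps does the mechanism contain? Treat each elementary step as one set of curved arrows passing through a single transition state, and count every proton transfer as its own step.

3

Step 1: Ionisation: the C–Cl σ-bond cleaves heterolytically; both bonding electrons depart with Cl⁻, leaving a secondary carbocation at the α-carbon.
Step 2: A hydride (H with its bonding pair) migrates from the adjacent sec-butyl carbon to the cationic centre — a 1,2-hydride shift — upgrading the secondary cation to a tertiary one.
Step 3: Loss of a β-proton to a water molecule of the solvent: the C–H bonding pair collapses toward the cationic carbon to form the C=C π bond, yielding the alkene.
Total: 3 elementary steps.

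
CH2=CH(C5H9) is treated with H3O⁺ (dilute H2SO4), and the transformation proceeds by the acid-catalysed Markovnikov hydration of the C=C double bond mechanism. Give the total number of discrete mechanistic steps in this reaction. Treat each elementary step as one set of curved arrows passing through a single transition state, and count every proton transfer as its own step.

Step 1: Protonation of the alkene by H3O⁺: the π bond acts as the nucleophile and picks up H⁺, giving the more stable (Markovnikov) secondary carbocation. H2O is released.
Step 2: A hydride (H with its bonding pair) migrates from the adjacent cyclopentyl carbon to the cationic centre — a 1,2-hydride shift — upgrading the secondary cation to a tertiary one.
Step 3: A lone pair on the oxygen of H2O attacks the carbocation, forming a C–O bond and an oxonium ion (a protonated alcohol).
Step 4: Deprotonation of the oxonium ion by a water molecule delivers the neutral alcohol and regenerates the acid catalyst.
Total: 4 elementary steps.

4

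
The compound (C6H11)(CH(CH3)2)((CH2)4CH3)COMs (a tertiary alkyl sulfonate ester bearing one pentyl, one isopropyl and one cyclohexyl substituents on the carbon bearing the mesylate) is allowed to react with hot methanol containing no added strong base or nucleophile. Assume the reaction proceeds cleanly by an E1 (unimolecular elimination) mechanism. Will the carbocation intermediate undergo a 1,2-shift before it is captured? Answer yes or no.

no

The first-formed carbocation is tertiary.
No single 1,2-shift to an adjacent carbon would produce a more-substituted cation than the one already present, so no rearrangement occurs.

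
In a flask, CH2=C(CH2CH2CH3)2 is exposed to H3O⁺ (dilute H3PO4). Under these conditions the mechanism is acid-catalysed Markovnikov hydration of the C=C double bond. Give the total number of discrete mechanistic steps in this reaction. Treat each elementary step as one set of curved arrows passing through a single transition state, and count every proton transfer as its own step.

Step 1: The π electrons of the C=C bond attack a proton of H3O⁺; Markovnikov addition places the new C–H on the less-substituted alkene carbon, so the positive charge ends up on the more-substituted carbon — a tertiary carbocation. H2O is released.
(No 1,2-shift: no single shift to an adjacent carbon would give a more stable cation.)
Step 2: A lone pair on the oxygen of H2O attacks the carbocation, forming a C–O bond and an oxonium ion (a protonated alcohol).
Step 3: Proton transfer from the O–H of the oxonium ion to H2O completes the catalytic cycle and yields the alcohol.
Total: 3 elementary steps.

3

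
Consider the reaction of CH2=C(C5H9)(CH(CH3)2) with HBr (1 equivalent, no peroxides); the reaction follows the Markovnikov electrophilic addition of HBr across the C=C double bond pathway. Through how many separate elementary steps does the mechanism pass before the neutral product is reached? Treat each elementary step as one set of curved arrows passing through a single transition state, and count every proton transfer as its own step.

Step 1: Protonation of the alkene by HBr: the π bond acts as the nucleophile and picks up H⁺, giving the more stable (Markovnikov) tertiary carbocation. The H–Br bond breaks heterolytically, releasing Br⁻.
(No 1,2-shift: no single shift to an adjacent carbon would give a more stable cation.)
Step 2: Nucleophilic attack by Br⁻ on the carbocation completes the addition, giving R–Br.
Total: 2 elementary steps.

2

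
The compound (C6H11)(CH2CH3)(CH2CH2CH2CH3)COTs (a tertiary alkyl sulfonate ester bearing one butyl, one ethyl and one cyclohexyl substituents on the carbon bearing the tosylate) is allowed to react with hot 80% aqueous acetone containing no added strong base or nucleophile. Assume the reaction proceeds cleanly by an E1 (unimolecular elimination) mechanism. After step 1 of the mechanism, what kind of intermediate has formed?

Step 1: The C–O bond breaks with both electrons going to the tosylate; TsO⁻ leaves and a tertiary carbocation remains.
After step 1 the species present is a tertiary carbocation.

tertiary carbocation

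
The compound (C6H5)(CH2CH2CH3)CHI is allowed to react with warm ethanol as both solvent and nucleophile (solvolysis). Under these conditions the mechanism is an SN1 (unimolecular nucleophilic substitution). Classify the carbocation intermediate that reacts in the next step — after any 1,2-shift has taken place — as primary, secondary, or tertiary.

secondary

Step 1: Rate-determining heterolysis of the C–I bond gives I⁻ and a secondary carbocation.
No single 1,2-shift to an adjacent carbon would give a more-substituted cation, so no rearrangement occurs.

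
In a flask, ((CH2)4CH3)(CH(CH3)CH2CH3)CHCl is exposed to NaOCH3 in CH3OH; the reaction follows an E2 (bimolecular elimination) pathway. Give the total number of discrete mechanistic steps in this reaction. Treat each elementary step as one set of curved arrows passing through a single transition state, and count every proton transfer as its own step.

1

Step 1: The strong base CH3O⁻ removes a β-hydrogen; in the same concerted event the electrons of the breaking C–H bond form the new π(C=C) bond and the C–Cl σ-bond breaks, expelling Cl⁻. Anti-periplanar geometry; one transition state.
Total: 1 elementary step.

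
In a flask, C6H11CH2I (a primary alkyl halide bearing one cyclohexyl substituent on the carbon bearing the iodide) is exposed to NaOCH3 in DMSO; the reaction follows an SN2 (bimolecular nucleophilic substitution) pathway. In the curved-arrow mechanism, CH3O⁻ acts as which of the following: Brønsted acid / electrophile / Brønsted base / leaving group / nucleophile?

nucleophile

Step 1: Backside attack by CH3O⁻ on the carbon bearing the iodide: the new C–O bond forms as the C–I bond breaks, with Walden inversion at carbon.
CH3O⁻ donates an electron pair to form a new σ-bond to carbon — it is the nucleophile.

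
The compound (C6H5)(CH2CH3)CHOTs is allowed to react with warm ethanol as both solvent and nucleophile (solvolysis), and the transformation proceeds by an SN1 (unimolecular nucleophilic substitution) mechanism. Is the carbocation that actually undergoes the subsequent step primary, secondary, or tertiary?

Step 1: The C–O bond breaks with both electrons going to the tosylate; TsO⁻ leaves and a secondary carbocation remains.
No single 1,2-shift to an adjacent carbon would give a more-substituted cation, so no rearrangement occurs.

secondary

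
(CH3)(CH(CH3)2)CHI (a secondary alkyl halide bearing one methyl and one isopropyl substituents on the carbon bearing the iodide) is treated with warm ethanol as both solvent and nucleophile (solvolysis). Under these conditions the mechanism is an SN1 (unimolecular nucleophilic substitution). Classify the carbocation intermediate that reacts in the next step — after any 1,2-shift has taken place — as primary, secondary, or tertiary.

tertiary

Step 1: Ionisation: the C–I σ-bond cleaves heterolytically; both bonding electrons depart with I⁻, leaving a secondary carbocation at the α-carbon.
Step 2: A hydride (H with its bonding pair) migrates from the adjacent isopropyl carbon to the cationic centre — a 1,2-hydride shift — upgrading the secondary cation to a tertiary one.
The cation rearranges from secondary to tertiary via a 1,2-hydride shift from the adjacent isopropyl carbon; the tertiary cation is what reacts next.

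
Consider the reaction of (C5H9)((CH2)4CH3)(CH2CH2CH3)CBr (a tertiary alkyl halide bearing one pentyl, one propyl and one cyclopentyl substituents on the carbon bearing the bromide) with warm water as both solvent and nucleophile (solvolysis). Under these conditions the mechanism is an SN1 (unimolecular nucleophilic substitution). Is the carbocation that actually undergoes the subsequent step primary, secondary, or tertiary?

tertiary

Step 1: Ionisation: the C–Br σ-bond cleaves heterolytically; both bonding electrons depart with Br⁻, leaving a tertiary carbocation at the α-carbon.
No single 1,2-shift to an adjacent carbon would give a more-substituted cation, so no rearrangement occurs.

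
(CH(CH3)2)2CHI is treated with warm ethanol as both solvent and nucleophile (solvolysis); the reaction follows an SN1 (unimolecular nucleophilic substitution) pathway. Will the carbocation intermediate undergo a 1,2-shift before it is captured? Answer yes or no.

The first-formed carbocation is secondary.
The adjacent isopropyl carbon already bears 2 other carbon substituents and has a hydrogen to migrate; after a 1,2-hydride shift from that carbon the positive charge sits on a tertiary centre.
Tertiary is more stable than secondary, so the shift occurs.

yes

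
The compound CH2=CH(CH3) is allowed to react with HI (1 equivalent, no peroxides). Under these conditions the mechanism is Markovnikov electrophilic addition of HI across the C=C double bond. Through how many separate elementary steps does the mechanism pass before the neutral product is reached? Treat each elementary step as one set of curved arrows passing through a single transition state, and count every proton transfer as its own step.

2

Step 1: Electrophilic addition begins with the π(C=C) electrons forming a bond to the proton of HI. Following Markovnikov's rule, the resulting cation is secondary. The H–I bond breaks heterolytically, releasing I⁻.
(No 1,2-shift: no single shift to an adjacent carbon would give a more stable cation.)
Step 2: I⁻ captures the cation: a lone pair on I⁻ fills the empty p orbital, producing the alkyl halide product.
Total: 2 elementary steps.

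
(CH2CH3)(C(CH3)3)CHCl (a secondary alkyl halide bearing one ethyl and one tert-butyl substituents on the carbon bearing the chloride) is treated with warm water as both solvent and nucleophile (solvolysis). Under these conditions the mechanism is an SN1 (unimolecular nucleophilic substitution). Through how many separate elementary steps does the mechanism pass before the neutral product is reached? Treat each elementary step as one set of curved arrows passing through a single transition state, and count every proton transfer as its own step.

Step 1: The C–Cl bond breaks with both electrons going to the chloride; Cl⁻ leaves and a secondary carbocation remains.
Step 2: Carbocation rearrangement: a 1,2-methyl shift from the adjacent tert-butyl carbon converts the initially-formed secondary cation into the more stable tertiary cation.
Step 3: A lone pair on the oxygen of H2O attacks the carbocation, forming a new C–O σ-bond and an oxonium ion.
Step 4: Proton transfer from the O–H of the oxonium ion to a solvent molecule delivers the neutral alcohol.
Total: 4 elementary steps.

4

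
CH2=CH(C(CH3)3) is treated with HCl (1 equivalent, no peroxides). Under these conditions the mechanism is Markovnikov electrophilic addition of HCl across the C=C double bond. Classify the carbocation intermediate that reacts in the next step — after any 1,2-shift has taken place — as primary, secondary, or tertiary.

tertiary

Step 1: Electrophilic addition begins with the π(C=C) electrons forming a bond to the proton of HCl. Following Markovnikov's rule, the resulting cation is secondary. The H–Cl bond breaks heterolytically, releasing Cl⁻.
Step 2: A methyl group with its bonding pair migrates from the adjacent tert-butyl carbon to the cationic centre — a 1,2-methyl shift — upgrading the secondary cation to a tertiary one.
The cation rearranges from secondary to tertiary via a 1,2-methyl shift from the adjacent tert-butyl carbon; the tertiary cation is what reacts next.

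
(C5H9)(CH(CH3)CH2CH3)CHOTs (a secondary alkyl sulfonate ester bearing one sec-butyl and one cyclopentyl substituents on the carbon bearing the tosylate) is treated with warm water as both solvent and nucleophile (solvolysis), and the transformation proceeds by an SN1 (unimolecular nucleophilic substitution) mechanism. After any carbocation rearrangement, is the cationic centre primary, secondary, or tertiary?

Step 1: Rate-determining heterolysis of the C–O bond gives TsO⁻ and a secondary carbocation.
Step 2: A 1,2-hydride shift from the adjacent sec-butyl carbon moves the positive charge from the secondary centre to an adjacent carbon, generating a more stable tertiary carbocation.
The cation rearranges from secondary to tertiary via a 1,2-hydride shift from the adjacent sec-butyl carbon; the tertiary cation is what reacts next.

tertiary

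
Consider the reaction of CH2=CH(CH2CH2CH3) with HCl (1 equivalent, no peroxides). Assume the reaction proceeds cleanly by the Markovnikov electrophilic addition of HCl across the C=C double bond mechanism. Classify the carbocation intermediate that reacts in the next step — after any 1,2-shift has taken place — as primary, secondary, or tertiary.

secondary

Step 1: Protonation of the alkene by HCl: the π bond acts as the nucleophile and picks up H⁺, giving the more stable (Markovnikov) secondary carbocation. The H–Cl bond breaks heterolytically, releasing Cl⁻.
No single 1,2-shift to an adjacent carbon would give a more-substituted cation, so no rearrangement occurs.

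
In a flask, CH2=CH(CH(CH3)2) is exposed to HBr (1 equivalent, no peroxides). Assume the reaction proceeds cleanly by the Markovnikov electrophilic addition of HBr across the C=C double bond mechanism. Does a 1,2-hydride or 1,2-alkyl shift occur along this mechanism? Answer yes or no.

yes

The first-formed carbocation is secondary.
The adjacent isopropyl carbon already bears 2 other carbon substituents and has a hydrogen to migrate; after a 1,2-hydride shift from that carbon the positive charge sits on a tertiary centre.
Tertiary is more stable than secondary, so the shift occurs.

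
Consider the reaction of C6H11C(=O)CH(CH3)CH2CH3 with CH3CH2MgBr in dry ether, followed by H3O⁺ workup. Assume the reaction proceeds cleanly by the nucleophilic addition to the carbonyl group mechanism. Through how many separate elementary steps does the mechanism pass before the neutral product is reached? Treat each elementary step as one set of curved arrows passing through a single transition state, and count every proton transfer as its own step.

2

Step 1: Nucleophilic addition: the carbanion-like carbon of CH3CH2MgBr adds to the carbonyl carbon, pushing the π(C=O) electron pair onto oxygen and giving a tetrahedral alkoxide.
Step 2: Protonation of the alkoxide by H3O⁺ workup furnishes an alcohol.
Total: 2 elementary steps.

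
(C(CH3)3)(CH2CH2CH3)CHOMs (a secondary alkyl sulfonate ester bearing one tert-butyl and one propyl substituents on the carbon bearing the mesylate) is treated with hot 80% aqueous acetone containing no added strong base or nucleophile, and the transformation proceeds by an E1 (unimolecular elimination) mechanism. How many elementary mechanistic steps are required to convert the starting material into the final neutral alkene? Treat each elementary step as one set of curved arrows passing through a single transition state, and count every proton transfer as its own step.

3

Step 1: Rate-determining heterolysis of the C–O bond gives MsO⁻ and a secondary carbocation.
Step 2: A methyl group with its bonding pair migrates from the adjacent tert-butyl carbon to the cationic centre — a 1,2-methyl shift — upgrading the secondary cation to a tertiary one.
Step 3: A water molecule (solvent) deprotonates a β-carbon; as the C–H bond breaks, those electrons form the new alkene π bond.
Total: 3 elementary steps.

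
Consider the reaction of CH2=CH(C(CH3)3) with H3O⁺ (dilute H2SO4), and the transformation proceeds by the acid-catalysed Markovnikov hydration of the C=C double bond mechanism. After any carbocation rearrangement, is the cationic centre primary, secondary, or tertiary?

Step 1: Protonation of the alkene by H3O⁺: the π bond acts as the nucleophile and picks up H⁺, giving the more stable (Markovnikov) secondary carbocation. H2O is released.
Step 2: A methyl group with its bonding pair migrates from the adjacent tert-butyl carbon to the cationic centre — a 1,2-methyl shift — upgrading the secondary cation to a tertiary one.
The cation rearranges from secondary to tertiary via a 1,2-methyl shift from the adjacent tert-butyl carbon; the tertiary cation is what reacts next.

tertiary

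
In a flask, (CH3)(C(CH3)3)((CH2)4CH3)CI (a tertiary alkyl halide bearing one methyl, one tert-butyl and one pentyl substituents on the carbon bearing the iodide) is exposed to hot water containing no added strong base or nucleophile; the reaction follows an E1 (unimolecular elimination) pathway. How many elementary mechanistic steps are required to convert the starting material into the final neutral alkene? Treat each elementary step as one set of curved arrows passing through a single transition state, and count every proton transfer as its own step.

2

Step 1: Unassisted departure of I⁻ (taking the C–I bonding pair) generates a tertiary carbocation.
(No 1,2-shift: no single shift to an adjacent carbon would give a more stable cation.)
Step 2: A weak base (a water molecule from the solvent) removes a proton from a carbon adjacent to the cationic centre; the electrons of that C–H bond become the new π(C=C) bond, giving the alkene.
Total: 2 elementary steps.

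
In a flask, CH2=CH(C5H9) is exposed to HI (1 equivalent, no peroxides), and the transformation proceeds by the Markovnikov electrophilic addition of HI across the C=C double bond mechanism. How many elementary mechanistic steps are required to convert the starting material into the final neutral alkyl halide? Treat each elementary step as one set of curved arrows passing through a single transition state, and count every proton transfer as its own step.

3

Step 1: Electrophilic addition begins with the π(C=C) electrons forming a bond to the proton of HI. Following Markovnikov's rule, the resulting cation is secondary. The H–I bond breaks heterolytically, releasing I⁻.
Step 2: A 1,2-hydride shift from the adjacent cyclopentyl carbon moves the positive charge from the secondary centre to an adjacent carbon, generating a more stable tertiary carbocation.
Step 3: Nucleophilic attack by I⁻ on the carbocation completes the addition, giving R–I.
Total: 3 elementary steps.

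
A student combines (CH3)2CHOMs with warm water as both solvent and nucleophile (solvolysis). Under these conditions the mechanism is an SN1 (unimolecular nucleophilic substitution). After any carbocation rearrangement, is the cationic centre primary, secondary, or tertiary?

Step 1: Ionisation: the C–O σ-bond cleaves heterolytically; both bonding electrons depart with MsO⁻, leaving a secondary carbocation at the α-carbon.
No single 1,2-shift to an adjacent carbon would give a more-substituted cation, so no rearrangement occurs.

secondary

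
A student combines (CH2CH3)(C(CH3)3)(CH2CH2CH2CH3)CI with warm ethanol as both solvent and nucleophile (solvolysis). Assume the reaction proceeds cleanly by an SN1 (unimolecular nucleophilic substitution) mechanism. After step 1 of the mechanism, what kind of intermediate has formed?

tertiary carbocation

Step 1: Ionisation: the C–I σ-bond cleaves heterolytically; both bonding electrons depart with I⁻, leaving a tertiary carbocation at the α-carbon.
After step 1 the species present is a tertiary carbocation.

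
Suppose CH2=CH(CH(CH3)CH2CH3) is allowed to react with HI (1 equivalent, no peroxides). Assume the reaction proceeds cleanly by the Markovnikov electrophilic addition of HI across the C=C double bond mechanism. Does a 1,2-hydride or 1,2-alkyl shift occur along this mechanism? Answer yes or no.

The first-formed carbocation is secondary.
The adjacent sec-butyl carbon already bears 2 other carbon substituents and has a hydrogen to migrate; after a 1,2-hydride shift from that carbon the positive charge sits on a tertiary centre.
Tertiary is more stable than secondary, so the shift occurs.

yes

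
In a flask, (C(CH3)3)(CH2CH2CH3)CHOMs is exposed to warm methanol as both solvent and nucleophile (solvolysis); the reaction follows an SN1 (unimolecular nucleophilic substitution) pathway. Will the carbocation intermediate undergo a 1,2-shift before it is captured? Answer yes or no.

yes

The first-formed carbocation is secondary.
The adjacent tert-butyl carbon has no hydrogen but bears methyl groups; migration of one methyl with its bonding pair (a 1,2-methyl shift) places the charge on a tertiary centre.
Tertiary is more stable than secondary, so the shift occurs.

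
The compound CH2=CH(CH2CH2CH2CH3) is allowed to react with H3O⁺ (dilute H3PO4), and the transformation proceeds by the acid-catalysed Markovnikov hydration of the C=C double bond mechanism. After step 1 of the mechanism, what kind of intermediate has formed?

Step 1: The π electrons of the C=C bond attack a proton of H3O⁺; Markovnikov addition places the new C–H on the less-substituted alkene carbon, so the positive charge ends up on the more-substituted carbon — a secondary carbocation. H2O is released.
After step 1 the species present is a secondary carbocation.

secondary carbocation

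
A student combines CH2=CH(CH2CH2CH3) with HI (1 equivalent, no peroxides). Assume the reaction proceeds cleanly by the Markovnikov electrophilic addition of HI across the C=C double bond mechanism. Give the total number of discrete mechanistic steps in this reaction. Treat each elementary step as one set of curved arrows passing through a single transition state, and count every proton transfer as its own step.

Step 1: Electrophilic addition begins with the π(C=C) electrons forming a bond to the proton of HI. Following Markovnikov's rule, the resulting cation is secondary. The H–I bond breaks heterolytically, releasing I⁻.
(No 1,2-shift: no single shift to an adjacent carbon would give a more stable cation.)
Step 2: I⁻ captures the cation: a lone pair on I⁻ fills the empty p orbital, producing the alkyl halide product.
Total: 2 elementary steps.

2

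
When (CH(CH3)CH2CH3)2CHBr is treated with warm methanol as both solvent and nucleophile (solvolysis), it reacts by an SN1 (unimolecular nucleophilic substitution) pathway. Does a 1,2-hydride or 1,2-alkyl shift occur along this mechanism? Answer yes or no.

yes

The first-formed carbocation is secondary.
The adjacent sec-butyl carbon already bears 2 other carbon substituents and has a hydrogen to migrate; after a 1,2-hydride shift from that carbon the positive charge sits on a tertiary centre.
Tertiary is more stable than secondary, so the shift occurs.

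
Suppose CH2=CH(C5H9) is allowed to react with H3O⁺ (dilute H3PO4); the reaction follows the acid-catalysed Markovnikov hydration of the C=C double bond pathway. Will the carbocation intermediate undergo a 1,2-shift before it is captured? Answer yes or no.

yes

The first-formed carbocation is secondary.
The adjacent cyclopentyl carbon already bears 2 other carbon substituents and has a hydrogen to migrate; after a 1,2-hydride shift from that carbon the positive charge sits on a tertiary centre.
Tertiary is more stable than secondary, so the shift occurs.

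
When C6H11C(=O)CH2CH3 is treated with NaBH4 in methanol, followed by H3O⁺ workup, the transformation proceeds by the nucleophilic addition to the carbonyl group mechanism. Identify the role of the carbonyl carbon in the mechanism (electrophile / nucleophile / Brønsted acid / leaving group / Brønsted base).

electrophile

Step 1: A lone pair / filled orbital on H⁻ (delivered from BH4⁻) attacks the electrophilic carbonyl carbon; the π(C=O) electrons shift onto oxygen, producing a tetrahedral alkoxide intermediate.
The carbonyl carbon accepts an electron pair into an empty or π* orbital — it is the electrophile.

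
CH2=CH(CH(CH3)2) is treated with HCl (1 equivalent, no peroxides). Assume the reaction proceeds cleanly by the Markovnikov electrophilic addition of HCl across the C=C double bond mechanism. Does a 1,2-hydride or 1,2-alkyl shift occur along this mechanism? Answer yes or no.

The first-formed carbocation is secondary.
The adjacent isopropyl carbon already bears 2 other carbon substituents and has a hydrogen to migrate; after a 1,2-hydride shift from that carbon the positive charge sits on a tertiary centre.
Tertiary is more stable than secondary, so the shift occurs.

yes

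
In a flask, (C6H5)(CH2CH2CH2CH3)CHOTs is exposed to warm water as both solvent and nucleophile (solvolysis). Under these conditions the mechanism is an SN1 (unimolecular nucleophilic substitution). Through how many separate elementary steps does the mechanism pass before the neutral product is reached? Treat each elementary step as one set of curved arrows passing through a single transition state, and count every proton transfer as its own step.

Step 1: Unassisted departure of TsO⁻ (taking the C–O bonding pair) generates a secondary carbocation.
(No 1,2-shift: no single shift to an adjacent carbon would give a more stable cation.)
Step 2: Nucleophilic capture: the oxygen of H2O bonds to the cationic carbon, producing an oxonium-ion intermediate.
Step 3: Deprotonation of the oxonium oxygen by solvent water yields the neutral alcohol.
Total: 3 elementary steps.

3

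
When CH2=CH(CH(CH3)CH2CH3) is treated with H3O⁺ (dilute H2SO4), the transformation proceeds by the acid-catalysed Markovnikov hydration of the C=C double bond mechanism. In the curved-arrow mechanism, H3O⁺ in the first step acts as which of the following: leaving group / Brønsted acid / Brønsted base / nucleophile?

Step 1: The π electrons of the C=C bond attack a proton of H3O⁺; Markovnikov addition places the new C–H on the less-substituted alkene carbon, so the positive charge ends up on the more-substituted carbon — a secondary carbocation. H2O is released.
H3O⁺ in the first step donates a proton in a proton-transfer step — a Brønsted acid.

Brønsted acid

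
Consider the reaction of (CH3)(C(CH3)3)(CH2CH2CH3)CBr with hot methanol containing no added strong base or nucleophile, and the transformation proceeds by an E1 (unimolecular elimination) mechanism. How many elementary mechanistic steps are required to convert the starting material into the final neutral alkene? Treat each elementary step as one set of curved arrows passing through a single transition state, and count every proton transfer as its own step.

2

Step 1: The C–Br bond breaks with both electrons going to the bromide; Br⁻ leaves and a tertiary carbocation remains.
(No 1,2-shift: no single shift to an adjacent carbon would give a more stable cation.)
Step 2: A methanol molecule (solvent) deprotonates a β-carbon; as the C–H bond breaks, those electrons form the new alkene π bond.
Total: 2 elementary steps.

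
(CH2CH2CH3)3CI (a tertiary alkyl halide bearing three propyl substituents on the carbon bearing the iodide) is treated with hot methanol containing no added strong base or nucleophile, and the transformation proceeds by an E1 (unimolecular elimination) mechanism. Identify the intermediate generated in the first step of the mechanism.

tertiary carbocation

Step 1: Ionisation: the C–I σ-bond cleaves heterolytically; both bonding electrons depart with I⁻, leaving a tertiary carbocation at the α-carbon.
After step 1 the species present is a tertiary carbocation.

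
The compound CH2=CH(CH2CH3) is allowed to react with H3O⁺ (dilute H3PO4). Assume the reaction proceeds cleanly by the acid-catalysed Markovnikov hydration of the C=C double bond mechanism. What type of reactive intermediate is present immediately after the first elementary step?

Step 1: Protonation of the alkene by H3O⁺: the π bond acts as the nucleophile and picks up H⁺, giving the more stable (Markovnikov) secondary carbocation. H2O is released.
After step 1 the species present is a secondary carbocation.

secondary carbocation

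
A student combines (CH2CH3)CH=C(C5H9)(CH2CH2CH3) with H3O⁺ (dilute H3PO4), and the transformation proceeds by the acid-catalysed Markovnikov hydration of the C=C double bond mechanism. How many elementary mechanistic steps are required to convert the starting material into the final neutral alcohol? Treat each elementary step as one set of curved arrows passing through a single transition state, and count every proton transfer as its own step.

3

Step 1: Electrophilic addition begins with the π(C=C) electrons forming a bond to the proton of H3O⁺. Following Markovnikov's rule, the resulting cation is tertiary. H2O is released.
(No 1,2-shift: no single shift to an adjacent carbon would give a more stable cation.)
Step 2: Water acts as the nucleophile: an oxygen lone pair bonds to the cationic carbon, giving an oxonium-ion intermediate.
Step 3: Proton transfer from the O–H of the oxonium ion to H2O completes the catalytic cycle and yields the alcohol.
Total: 3 elementary steps.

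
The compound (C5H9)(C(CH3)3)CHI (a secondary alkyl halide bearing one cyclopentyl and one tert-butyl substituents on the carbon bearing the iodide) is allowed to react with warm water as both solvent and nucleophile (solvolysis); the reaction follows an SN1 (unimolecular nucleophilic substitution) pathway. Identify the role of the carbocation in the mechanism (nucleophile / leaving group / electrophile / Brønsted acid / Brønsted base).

electrophile

Step 3: A lone pair on the oxygen of H2O attacks the carbocation, forming a new C–O σ-bond and an oxonium ion.
The carbocation accepts an electron pair into an empty or π* orbital — it is the electrophile.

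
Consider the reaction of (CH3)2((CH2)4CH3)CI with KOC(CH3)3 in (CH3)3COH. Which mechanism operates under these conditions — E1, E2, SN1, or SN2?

E2

Conditions: a strong/bulky base with a tertiary substrate bearing a β-hydrogen.
These conditions are the textbook signature of the E2 pathway.
A strong (often hindered) base removes a β-H in concert with loss of the leaving group — bimolecular elimination.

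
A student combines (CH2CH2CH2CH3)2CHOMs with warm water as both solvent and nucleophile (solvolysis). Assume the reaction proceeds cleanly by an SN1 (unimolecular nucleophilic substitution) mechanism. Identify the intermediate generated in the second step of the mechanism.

Step 1: The C–O bond breaks with both electrons going to the mesylate; MsO⁻ leaves and a secondary carbocation remains.
Step 2: H2O donates an oxygen lone pair into the empty p orbital of the cation, giving a protonated alcohol (an oxonium ion).
After step 2 the species present is an oxonium ion.

oxonium ion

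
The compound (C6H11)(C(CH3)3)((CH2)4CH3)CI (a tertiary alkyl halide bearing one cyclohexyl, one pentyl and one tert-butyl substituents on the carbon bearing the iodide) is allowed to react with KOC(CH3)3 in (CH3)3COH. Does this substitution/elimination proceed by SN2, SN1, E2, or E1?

Conditions: a strong/bulky base with a tertiary substrate bearing a β-hydrogen.
These conditions are the textbook signature of the E2 pathway.
A strong (often hindered) base removes a β-H in concert with loss of the leaving group — bimolecular elimination.

E2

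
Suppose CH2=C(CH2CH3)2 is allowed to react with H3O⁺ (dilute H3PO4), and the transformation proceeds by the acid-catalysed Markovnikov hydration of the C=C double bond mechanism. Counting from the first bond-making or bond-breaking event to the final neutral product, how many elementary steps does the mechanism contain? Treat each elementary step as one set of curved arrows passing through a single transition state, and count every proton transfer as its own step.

Step 1: The π electrons of the C=C bond attack a proton of H3O⁺; Markovnikov addition places the new C–H on the less-substituted alkene carbon, so the positive charge ends up on the more-substituted carbon — a tertiary carbocation. H2O is released.
(No 1,2-shift: no single shift to an adjacent carbon would give a more stable cation.)
Step 2: A lone pair on the oxygen of H2O attacks the carbocation, forming a C–O bond and an oxonium ion (a protonated alcohol).
Step 3: Proton transfer from the O–H of the oxonium ion to H2O completes the catalytic cycle and yields the alcohol.
Total: 3 elementary steps.

3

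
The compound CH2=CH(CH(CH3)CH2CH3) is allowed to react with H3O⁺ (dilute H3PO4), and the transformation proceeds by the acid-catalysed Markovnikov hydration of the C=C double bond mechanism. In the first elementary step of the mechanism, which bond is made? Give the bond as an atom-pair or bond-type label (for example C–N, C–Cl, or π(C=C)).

Step 1: Protonation of the alkene by H3O⁺: the π bond acts as the nucleophile and picks up H⁺, giving the more stable (Markovnikov) secondary carbocation. H2O is released.
The bond formed in this step is the C–H bond.

C–H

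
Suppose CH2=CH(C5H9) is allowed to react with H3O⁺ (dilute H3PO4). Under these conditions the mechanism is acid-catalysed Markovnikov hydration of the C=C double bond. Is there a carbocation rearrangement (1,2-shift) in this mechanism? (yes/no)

yes

The first-formed carbocation is secondary.
The adjacent cyclopentyl carbon already bears 2 other carbon substituents and has a hydrogen to migrate; after a 1,2-hydride shift from that carbon the positive charge sits on a tertiary centre.
Tertiary is more stable than secondary, so the shift occurs.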